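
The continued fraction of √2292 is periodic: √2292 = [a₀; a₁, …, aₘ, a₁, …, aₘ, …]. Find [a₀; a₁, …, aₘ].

[47; 1, 6, 1, 94]

a₀ = ⌊√2292⌋ = 47.
With m₀=0, d₀=1 and mₖ₊₁ = dₖaₖ − mₖ, dₖ₊₁ = (n − mₖ₊₁²)/dₖ, aₖ₊₁ = ⌊(a₀+mₖ₊₁)/dₖ₊₁⌋:
  k=1: m=47, d=83, a=1
  k=2: m=36, d=12, a=6
  k=3: m=36, d=83, a=1
  k=4: m=47, d=1, a=94
d=1 and a=2a₀=94 at k=4, so the next step gives (m, d) = (47, 83) again — its k=1 value — and the period has length 4.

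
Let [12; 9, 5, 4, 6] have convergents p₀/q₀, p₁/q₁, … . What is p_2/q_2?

Using pₖ = aₖpₖ₋₁ + pₖ₋₂, qₖ = aₖqₖ₋₁ + qₖ₋₂ (with p₋₁=1, p₋₂=0, q₋₁=0, q₋₂=1):
  k=0: a=12, p=12, q=1
  k=1: a=9, p=109, q=9
  k=2: a=5, p=557, q=46

557/46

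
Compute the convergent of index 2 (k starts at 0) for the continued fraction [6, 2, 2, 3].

Using pₖ = aₖpₖ₋₁ + pₖ₋₂, qₖ = aₖqₖ₋₁ + qₖ₋₂ (with p₋₁=1, p₋₂=0, q₋₁=0, q₋₂=1):
  k=0: a=6, p=6, q=1
  k=1: a=2, p=13, q=2
  k=2: a=2, p=32, q=5

32/5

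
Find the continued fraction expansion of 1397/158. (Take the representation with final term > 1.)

[8; 1, 5, 3, 8]

1397 = 8*158 + 133
158 = 1*133 + 25
133 = 5*25 + 8
25 = 3*8 + 1
8 = 8*1 + 0  (stop)
So 1397/158 = [8; 1, 5, 3, 8].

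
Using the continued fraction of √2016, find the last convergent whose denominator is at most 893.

√2016 = [44; 1, 8, 1, 88, …] (period length 4).
Convergents:
  p_0/q_0 = 44/1
  p_1/q_1 = 45/1
  p_2/q_2 = 404/9
  p_3/q_3 = 449/10
  p_4/q_4 = 39916/889
  p_5/q_5 = 40365/899
q_4 = 889 ≤ 893 < 899 = q_5, so the answer is 39916/889.

39916/889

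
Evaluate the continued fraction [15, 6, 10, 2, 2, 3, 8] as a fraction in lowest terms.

Using pₖ = aₖpₖ₋₁ + pₖ₋₂ and qₖ = aₖqₖ₋₁ + qₖ₋₂:
  k=0: a=15, p=15, q=1
  k=1: a=6, p=91, q=6
  k=2: a=10, p=925, q=61
  k=3: a=2, p=1941, q=128
  k=4: a=2, p=4807, q=317
  k=5: a=3, p=16362, q=1079
  k=6: a=8, p=135703, q=8949

135703/8949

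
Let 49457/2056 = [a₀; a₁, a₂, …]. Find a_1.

18

49457 = 24·2056 + 113   →  a_0 = 24
2056 = 18·113 + 22   →  a_1 = 18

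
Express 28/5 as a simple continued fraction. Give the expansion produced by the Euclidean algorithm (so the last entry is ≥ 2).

28 = 5×5 + 3
5 = 1×3 + 2
3 = 1×2 + 1
2 = 2×1 + 0  (stop)
So 28/5 = [5; 1, 1, 2].

[5; 1, 1, 2]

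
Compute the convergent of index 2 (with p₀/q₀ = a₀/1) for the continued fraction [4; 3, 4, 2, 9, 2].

56/13

Using pₖ = aₖpₖ₋₁ + pₖ₋₂, qₖ = aₖqₖ₋₁ + qₖ₋₂ (with p₋₁=1, p₋₂=0, q₋₁=0, q₋₂=1):
  k=0: a=4, p=4, q=1
  k=1: a=3, p=13, q=3
  k=2: a=4, p=56, q=13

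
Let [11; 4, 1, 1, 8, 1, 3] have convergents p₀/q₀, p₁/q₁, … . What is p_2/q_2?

Using pₖ = aₖpₖ₋₁ + pₖ₋₂, qₖ = aₖqₖ₋₁ + qₖ₋₂ (with p₋₁=1, p₋₂=0, q₋₁=0, q₋₂=1):
  k=0: a=11, p=11, q=1
  k=1: a=4, p=45, q=4
  k=2: a=1, p=56, q=5

56/5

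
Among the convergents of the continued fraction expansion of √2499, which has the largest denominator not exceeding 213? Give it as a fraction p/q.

√2499 = [49; 1, 98, …] (period length 2).
Convergents:
  p_0/q_0 = 49/1
  p_1/q_1 = 50/1
  p_2/q_2 = 4949/99
  p_3/q_3 = 4999/100
  p_4/q_4 = 494851/9899
q_3 = 100 ≤ 213 < 9899 = q_4, so the answer is 4999/100.

4999/100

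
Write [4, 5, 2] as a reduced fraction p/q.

Fold from the inside: start with 2/1.
  5 + 1/2 = 11/2
  4 + 2/11 = 46/11

46/11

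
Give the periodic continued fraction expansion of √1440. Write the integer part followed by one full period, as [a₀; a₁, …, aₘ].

[37; 1, 17, 1, 74]

a₀ = ⌊√1440⌋ = 37.
With m₀=0, d₀=1 and mₖ₊₁ = dₖaₖ − mₖ, dₖ₊₁ = (n − mₖ₊₁²)/dₖ, aₖ₊₁ = ⌊(a₀+mₖ₊₁)/dₖ₊₁⌋:
  k=1: m=37, d=71, a=1
  k=2: m=34, d=4, a=17
  k=3: m=34, d=71, a=1
  k=4: m=37, d=1, a=74
d=1 and a=2a₀=74 at k=4, so the next step gives (m, d) = (37, 71) again — its k=1 value — and the period has length 4.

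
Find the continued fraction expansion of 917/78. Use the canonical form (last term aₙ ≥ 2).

917 = 11·78 + 59
78 = 1·59 + 19
59 = 3·19 + 2
19 = 9·2 + 1
2 = 2·1 + 0  (stop)
So 917/78 = [11; 1, 3, 9, 2].

[11; 1, 3, 9, 2]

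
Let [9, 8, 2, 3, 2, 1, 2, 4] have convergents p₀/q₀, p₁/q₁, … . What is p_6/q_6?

4769/523

Using pₖ = aₖpₖ₋₁ + pₖ₋₂, qₖ = aₖqₖ₋₁ + qₖ₋₂ (with p₋₁=1, p₋₂=0, q₋₁=0, q₋₂=1):
  k=0: a=9, p=9, q=1
  k=1: a=8, p=73, q=8
  k=2: a=2, p=155, q=17
  k=3: a=3, p=538, q=59
  k=4: a=2, p=1231, q=135
  k=5: a=1, p=1769, q=194
  k=6: a=2, p=4769, q=523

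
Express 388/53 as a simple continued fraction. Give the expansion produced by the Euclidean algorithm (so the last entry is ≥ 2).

[7; 3, 8, 2]

388 = 7*53 + 17
53 = 3*17 + 2
17 = 8*2 + 1
2 = 2*1 + 0  (stop)
So 388/53 = [7; 3, 8, 2].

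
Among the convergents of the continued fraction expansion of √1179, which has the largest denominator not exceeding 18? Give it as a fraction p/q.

103/3

√1179 = [34; 2, 1, 33, 1, 2, 68, …] (period length 6).
Convergents:
  p_0/q_0 = 34/1
  p_1/q_1 = 69/2
  p_2/q_2 = 103/3
  p_3/q_3 = 3468/101
q_2 = 3 ≤ 18 < 101 = q_3, so the answer is 103/3.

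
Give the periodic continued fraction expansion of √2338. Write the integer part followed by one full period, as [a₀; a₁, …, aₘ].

[48; 2, 1, 5, 48, 5, 1, 2, 96]

a₀ = ⌊√2338⌋ = 48.
With m₀=0, d₀=1 and mₖ₊₁ = dₖaₖ − mₖ, dₖ₊₁ = (n − mₖ₊₁²)/dₖ, aₖ₊₁ = ⌊(a₀+mₖ₊₁)/dₖ₊₁⌋:
  k=1: m=48, d=34, a=2
  k=2: m=20, d=57, a=1
  k=3: m=37, d=17, a=5
  k=4: m=48, d=2, a=48
  k=5: m=48, d=17, a=5
  k=6: m=37, d=57, a=1
  k=7: m=20, d=34, a=2
  k=8: m=48, d=1, a=96
d=1 and a=2a₀=96 at k=8, so the next step gives (m, d) = (48, 34) again — its k=1 value — and the period has length 8.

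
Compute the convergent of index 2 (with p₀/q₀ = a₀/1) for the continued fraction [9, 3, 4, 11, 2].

121/13

Using pₖ = aₖpₖ₋₁ + pₖ₋₂, qₖ = aₖqₖ₋₁ + qₖ₋₂ (with p₋₁=1, p₋₂=0, q₋₁=0, q₋₂=1):
  k=0: a=9, p=9, q=1
  k=1: a=3, p=28, q=3
  k=2: a=4, p=121, q=13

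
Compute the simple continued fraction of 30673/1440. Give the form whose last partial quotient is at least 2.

30673 = 21×1440 + 433
1440 = 3×433 + 141
433 = 3×141 + 10
141 = 14×10 + 1
10 = 10×1 + 0  (stop)
So 30673/1440 = [21; 3, 3, 14, 10].

[21; 3, 3, 14, 10]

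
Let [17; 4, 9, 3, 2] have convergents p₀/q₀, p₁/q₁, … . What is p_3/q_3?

1983/115

Using pₖ = aₖpₖ₋₁ + pₖ₋₂, qₖ = aₖqₖ₋₁ + qₖ₋₂ (with p₋₁=1, p₋₂=0, q₋₁=0, q₋₂=1):
  k=0: a=17, p=17, q=1
  k=1: a=4, p=69, q=4
  k=2: a=9, p=638, q=37
  k=3: a=3, p=1983, q=115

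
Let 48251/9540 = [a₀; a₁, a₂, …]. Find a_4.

2

48251 = 5·9540 + 551   →  a_0 = 5
9540 = 17·551 + 173   →  a_1 = 17
551 = 3·173 + 32   →  a_2 = 3
173 = 5·32 + 13   →  a_3 = 5
32 = 2·13 + 6   →  a_4 = 2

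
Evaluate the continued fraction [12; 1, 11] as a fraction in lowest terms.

Using pₖ = aₖpₖ₋₁ + pₖ₋₂ and qₖ = aₖqₖ₋₁ + qₖ₋₂:
  k=0: a=12, p=12, q=1
  k=1: a=1, p=13, q=1
  k=2: a=11, p=155, q=12

155/12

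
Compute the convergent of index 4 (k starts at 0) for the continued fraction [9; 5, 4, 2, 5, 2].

2353/256

Using pₖ = aₖpₖ₋₁ + pₖ₋₂, qₖ = aₖqₖ₋₁ + qₖ₋₂ (with p₋₁=1, p₋₂=0, q₋₁=0, q₋₂=1):
  k=0: a=9, p=9, q=1
  k=1: a=5, p=46, q=5
  k=2: a=4, p=193, q=21
  k=3: a=2, p=432, q=47
  k=4: a=5, p=2353, q=256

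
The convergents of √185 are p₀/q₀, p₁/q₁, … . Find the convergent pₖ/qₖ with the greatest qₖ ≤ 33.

68/5

√185 = [13; 1, 1, 1, 1, 26, …] (period length 5).
Convergents:
  p_0/q_0 = 13/1
  p_1/q_1 = 14/1
  p_2/q_2 = 27/2
  p_3/q_3 = 41/3
  p_4/q_4 = 68/5
  p_5/q_5 = 1809/133
q_4 = 5 ≤ 33 < 133 = q_5, so the answer is 68/5.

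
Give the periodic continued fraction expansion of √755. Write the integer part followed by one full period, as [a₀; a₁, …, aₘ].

a₀ = ⌊√755⌋ = 27.
With m₀=0, d₀=1 and mₖ₊₁ = dₖaₖ − mₖ, dₖ₊₁ = (n − mₖ₊₁²)/dₖ, aₖ₊₁ = ⌊(a₀+mₖ₊₁)/dₖ₊₁⌋:
  k=1: m=27, d=26, a=2
  k=2: m=25, d=5, a=10
  k=3: m=25, d=26, a=2
  k=4: m=27, d=1, a=54
d=1 and a=2a₀=54 at k=4, so the next step gives (m, d) = (27, 26) again — its k=1 value — and the period has length 4.

[27; 2, 10, 2, 54]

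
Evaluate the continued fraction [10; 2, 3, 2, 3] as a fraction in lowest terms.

Fold from the inside: start with 3/1.
  2 + 1/3 = 7/3
  3 + 3/7 = 24/7
  2 + 7/24 = 55/24
  10 + 24/55 = 574/55

574/55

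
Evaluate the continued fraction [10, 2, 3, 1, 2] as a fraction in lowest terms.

Fold from the inside: start with 2/1.
  1 + 1/2 = 3/2
  3 + 2/3 = 11/3
  2 + 3/11 = 25/11
  10 + 11/25 = 261/25

261/25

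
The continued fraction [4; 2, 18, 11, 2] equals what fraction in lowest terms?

Fold from the inside: start with 2/1.
  11 + 1/2 = 23/2
  18 + 2/23 = 416/23
  2 + 23/416 = 855/416
  4 + 416/855 = 3836/855

3836/855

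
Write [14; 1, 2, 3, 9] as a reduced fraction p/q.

1367/93

Fold from the inside: start with 9/1.
  3 + 1/9 = 28/9
  2 + 9/28 = 65/28
  1 + 28/65 = 93/65
  14 + 65/93 = 1367/93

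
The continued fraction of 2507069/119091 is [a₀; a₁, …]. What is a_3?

1

2507069 = 21·119091 + 6158   →  a_0 = 21
119091 = 19·6158 + 2089   →  a_1 = 19
6158 = 2·2089 + 1980   →  a_2 = 2
2089 = 1·1980 + 109   →  a_3 = 1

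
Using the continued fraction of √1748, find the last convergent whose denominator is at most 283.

√1748 = [41; 1, 4, 4, 4, 1, 82, …] (period length 6).
Convergents:
  p_0/q_0 = 41/1
  p_1/q_1 = 42/1
  p_2/q_2 = 209/5
  p_3/q_3 = 878/21
  p_4/q_4 = 3721/89
  p_5/q_5 = 4599/110
  p_6/q_6 = 380839/9109
q_5 = 110 ≤ 283 < 9109 = q_6, so the answer is 4599/110.

4599/110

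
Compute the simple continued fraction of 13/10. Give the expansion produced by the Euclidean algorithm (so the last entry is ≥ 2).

[1; 3, 3]

13 = 1·10 + 3
10 = 3·3 + 1
3 = 3·1 + 0  (stop)
So 13/10 = [1; 3, 3].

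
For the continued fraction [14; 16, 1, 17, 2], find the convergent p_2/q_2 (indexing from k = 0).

239/17

Using pₖ = aₖpₖ₋₁ + pₖ₋₂, qₖ = aₖqₖ₋₁ + qₖ₋₂ (with p₋₁=1, p₋₂=0, q₋₁=0, q₋₂=1):
  k=0: a=14, p=14, q=1
  k=1: a=16, p=225, q=16
  k=2: a=1, p=239, q=17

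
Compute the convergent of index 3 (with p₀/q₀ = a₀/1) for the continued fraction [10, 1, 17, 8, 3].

Using pₖ = aₖpₖ₋₁ + pₖ₋₂, qₖ = aₖqₖ₋₁ + qₖ₋₂ (with p₋₁=1, p₋₂=0, q₋₁=0, q₋₂=1):
  k=0: a=10, p=10, q=1
  k=1: a=1, p=11, q=1
  k=2: a=17, p=197, q=18
  k=3: a=8, p=1587, q=145

1587/145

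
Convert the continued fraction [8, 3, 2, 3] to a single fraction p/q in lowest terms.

Using pₖ = aₖpₖ₋₁ + pₖ₋₂ and qₖ = aₖqₖ₋₁ + qₖ₋₂:
  k=0: a=8, p=8, q=1
  k=1: a=3, p=25, q=3
  k=2: a=2, p=58, q=7
  k=3: a=3, p=199, q=24

199/24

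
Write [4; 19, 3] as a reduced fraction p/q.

235/58

Using pₖ = aₖpₖ₋₁ + pₖ₋₂ and qₖ = aₖqₖ₋₁ + qₖ₋₂:
  k=0: a=4, p=4, q=1
  k=1: a=19, p=77, q=19
  k=2: a=3, p=235, q=58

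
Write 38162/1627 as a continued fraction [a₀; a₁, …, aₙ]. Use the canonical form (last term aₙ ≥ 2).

[23; 2, 5, 9, 16]

38162 = 23·1627 + 741
1627 = 2·741 + 145
741 = 5·145 + 16
145 = 9·16 + 1
16 = 16·1 + 0  (stop)
So 38162/1627 = [23; 2, 5, 9, 16].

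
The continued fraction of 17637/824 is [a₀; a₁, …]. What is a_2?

2

17637 = 21·824 + 333   →  a_0 = 21
824 = 2·333 + 158   →  a_1 = 2
333 = 2·158 + 17   →  a_2 = 2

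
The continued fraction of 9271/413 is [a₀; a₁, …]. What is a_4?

9271 = 22·413 + 185   →  a_0 = 22
413 = 2·185 + 43   →  a_1 = 2
185 = 4·43 + 13   →  a_2 = 4
43 = 3·13 + 4   →  a_3 = 3
13 = 3·4 + 1   →  a_4 = 3

3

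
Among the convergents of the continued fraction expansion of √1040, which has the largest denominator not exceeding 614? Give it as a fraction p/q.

√1040 = [32; 4, 64, …] (period length 2).
Convergents:
  p_0/q_0 = 32/1
  p_1/q_1 = 129/4
  p_2/q_2 = 8288/257
  p_3/q_3 = 33281/1032
q_2 = 257 ≤ 614 < 1032 = q_3, so the answer is 8288/257.

8288/257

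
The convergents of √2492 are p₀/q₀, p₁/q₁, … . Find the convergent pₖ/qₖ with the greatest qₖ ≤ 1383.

62350/1249

√2492 = [49; 1, 11, 2, 24, 2, 11, 1, 98, …] (period length 8).
Convergents:
  p_0/q_0 = 49/1
  p_1/q_1 = 50/1
  p_2/q_2 = 599/12
  p_3/q_3 = 1248/25
  p_4/q_4 = 30551/612
  p_5/q_5 = 62350/1249
  p_6/q_6 = 716401/14351
q_5 = 1249 ≤ 1383 < 14351 = q_6, so the answer is 62350/1249.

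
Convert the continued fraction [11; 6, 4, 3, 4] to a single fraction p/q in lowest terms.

3895/349

Fold from the inside: start with 4/1.
  3 + 1/4 = 13/4
  4 + 4/13 = 56/13
  6 + 13/56 = 349/56
  11 + 56/349 = 3895/349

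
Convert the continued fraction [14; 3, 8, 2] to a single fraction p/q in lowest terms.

Using pₖ = aₖpₖ₋₁ + pₖ₋₂ and qₖ = aₖqₖ₋₁ + qₖ₋₂:
  k=0: a=14, p=14, q=1
  k=1: a=3, p=43, q=3
  k=2: a=8, p=358, q=25
  k=3: a=2, p=759, q=53

759/53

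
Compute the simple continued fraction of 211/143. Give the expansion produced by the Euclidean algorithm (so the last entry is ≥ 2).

211 = 1×143 + 68
143 = 2×68 + 7
68 = 9×7 + 5
7 = 1×5 + 2
5 = 2×2 + 1
2 = 2×1 + 0  (stop)
So 211/143 = [1; 2, 9, 1, 2, 2].

[1; 2, 9, 1, 2, 2]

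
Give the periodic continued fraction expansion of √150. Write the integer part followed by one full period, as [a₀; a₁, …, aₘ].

a₀ = ⌊√150⌋ = 12.
With m₀=0, d₀=1 and mₖ₊₁ = dₖaₖ − mₖ, dₖ₊₁ = (n − mₖ₊₁²)/dₖ, aₖ₊₁ = ⌊(a₀+mₖ₊₁)/dₖ₊₁⌋:
  k=1: m=12, d=6, a=4
  k=2: m=12, d=1, a=24
d=1 and a=2a₀=24 at k=2, so the next step gives (m, d) = (12, 6) again — its k=1 value — and the period has length 2.

[12; 4, 24]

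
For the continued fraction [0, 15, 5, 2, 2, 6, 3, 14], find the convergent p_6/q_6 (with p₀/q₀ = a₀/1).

Using pₖ = aₖpₖ₋₁ + pₖ₋₂, qₖ = aₖqₖ₋₁ + qₖ₋₂ (with p₋₁=1, p₋₂=0, q₋₁=0, q₋₂=1):
  k=0: a=0, p=0, q=1
  k=1: a=15, p=1, q=15
  k=2: a=5, p=5, q=76
  k=3: a=2, p=11, q=167
  k=4: a=2, p=27, q=410
  k=5: a=6, p=173, q=2627
  k=6: a=3, p=546, q=8291

546/8291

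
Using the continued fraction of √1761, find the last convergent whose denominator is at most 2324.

97483/2323

√1761 = [41; 1, 26, 1, 82, …] (period length 4).
Convergents:
  p_0/q_0 = 41/1
  p_1/q_1 = 42/1
  p_2/q_2 = 1133/27
  p_3/q_3 = 1175/28
  p_4/q_4 = 97483/2323
  p_5/q_5 = 98658/2351
q_4 = 2323 ≤ 2324 < 2351 = q_5, so the answer is 97483/2323.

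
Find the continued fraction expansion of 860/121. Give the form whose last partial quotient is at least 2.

860 = 7*121 + 13
121 = 9*13 + 4
13 = 3*4 + 1
4 = 4*1 + 0  (stop)
So 860/121 = [7; 9, 3, 4].

[7; 9, 3, 4]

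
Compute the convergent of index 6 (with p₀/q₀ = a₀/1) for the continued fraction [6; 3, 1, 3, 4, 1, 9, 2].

Using pₖ = aₖpₖ₋₁ + pₖ₋₂, qₖ = aₖqₖ₋₁ + qₖ₋₂ (with p₋₁=1, p₋₂=0, q₋₁=0, q₋₂=1):
  k=0: a=6, p=6, q=1
  k=1: a=3, p=19, q=3
  k=2: a=1, p=25, q=4
  k=3: a=3, p=94, q=15
  k=4: a=4, p=401, q=64
  k=5: a=1, p=495, q=79
  k=6: a=9, p=4856, q=775

4856/775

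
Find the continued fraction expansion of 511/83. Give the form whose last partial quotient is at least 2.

[6; 6, 2, 1, 1, 2]

511 = 6*83 + 13
83 = 6*13 + 5
13 = 2*5 + 3
5 = 1*3 + 2
3 = 1*2 + 1
2 = 2*1 + 0  (stop)
So 511/83 = [6; 6, 2, 1, 1, 2].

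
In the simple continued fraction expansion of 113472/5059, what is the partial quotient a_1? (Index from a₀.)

2

113472 = 22·5059 + 2174   →  a_0 = 22
5059 = 2·2174 + 711   →  a_1 = 2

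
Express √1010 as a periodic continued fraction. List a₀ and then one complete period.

[31; 1, 3, 1, 1, 3, 1, 62]

a₀ = ⌊√1010⌋ = 31.
With m₀=0, d₀=1 and mₖ₊₁ = dₖaₖ − mₖ, dₖ₊₁ = (n − mₖ₊₁²)/dₖ, aₖ₊₁ = ⌊(a₀+mₖ₊₁)/dₖ₊₁⌋:
  k=1: m=31, d=49, a=1
  k=2: m=18, d=14, a=3
  k=3: m=24, d=31, a=1
  k=4: m=7, d=31, a=1
  k=5: m=24, d=14, a=3
  k=6: m=18, d=49, a=1
  k=7: m=31, d=1, a=62
d=1 and a=2a₀=62 at k=7, so the next step gives (m, d) = (31, 49) again — its k=1 value — and the period has length 7.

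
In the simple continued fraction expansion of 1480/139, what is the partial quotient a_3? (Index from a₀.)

1

1480 = 10·139 + 90   →  a_0 = 10
139 = 1·90 + 49   →  a_1 = 1
90 = 1·49 + 41   →  a_2 = 1
49 = 1·41 + 8   →  a_3 = 1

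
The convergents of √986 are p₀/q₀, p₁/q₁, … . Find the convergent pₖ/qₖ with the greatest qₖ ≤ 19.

157/5

√986 = [31; 2, 2, 62, …] (period length 3).
Convergents:
  p_0/q_0 = 31/1
  p_1/q_1 = 63/2
  p_2/q_2 = 157/5
  p_3/q_3 = 9797/312
q_2 = 5 ≤ 19 < 312 = q_3, so the answer is 157/5.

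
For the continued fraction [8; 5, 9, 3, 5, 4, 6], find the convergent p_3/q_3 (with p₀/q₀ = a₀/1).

Using pₖ = aₖpₖ₋₁ + pₖ₋₂, qₖ = aₖqₖ₋₁ + qₖ₋₂ (with p₋₁=1, p₋₂=0, q₋₁=0, q₋₂=1):
  k=0: a=8, p=8, q=1
  k=1: a=5, p=41, q=5
  k=2: a=9, p=377, q=46
  k=3: a=3, p=1172, q=143

1172/143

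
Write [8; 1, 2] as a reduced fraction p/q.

26/3

Fold from the inside: start with 2/1.
  1 + 1/2 = 3/2
  8 + 2/3 = 26/3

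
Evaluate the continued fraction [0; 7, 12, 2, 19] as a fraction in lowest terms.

Using pₖ = aₖpₖ₋₁ + pₖ₋₂ and qₖ = aₖqₖ₋₁ + qₖ₋₂:
  k=0: a=0, p=0, q=1
  k=1: a=7, p=1, q=7
  k=2: a=12, p=12, q=85
  k=3: a=2, p=25, q=177
  k=4: a=19, p=487, q=3448

487/3448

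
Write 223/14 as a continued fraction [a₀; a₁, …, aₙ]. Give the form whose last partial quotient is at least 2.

223 = 15*14 + 13
14 = 1*13 + 1
13 = 13*1 + 0  (stop)
So 223/14 = [15; 1, 13].

[15; 1, 13]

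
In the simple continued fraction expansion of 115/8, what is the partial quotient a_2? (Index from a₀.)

115 = 14·8 + 3   →  a_0 = 14
8 = 2·3 + 2   →  a_1 = 2
3 = 1·2 + 1   →  a_2 = 1

1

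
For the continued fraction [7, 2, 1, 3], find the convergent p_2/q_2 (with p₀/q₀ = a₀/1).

22/3

Using pₖ = aₖpₖ₋₁ + pₖ₋₂, qₖ = aₖqₖ₋₁ + qₖ₋₂ (with p₋₁=1, p₋₂=0, q₋₁=0, q₋₂=1):
  k=0: a=7, p=7, q=1
  k=1: a=2, p=15, q=2
  k=2: a=1, p=22, q=3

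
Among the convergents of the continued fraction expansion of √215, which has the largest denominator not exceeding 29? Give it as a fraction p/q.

√215 = [14; 1, 1, 1, 28, …] (period length 4).
Convergents:
  p_0/q_0 = 14/1
  p_1/q_1 = 15/1
  p_2/q_2 = 29/2
  p_3/q_3 = 44/3
  p_4/q_4 = 1261/86
q_3 = 3 ≤ 29 < 86 = q_4, so the answer is 44/3.

44/3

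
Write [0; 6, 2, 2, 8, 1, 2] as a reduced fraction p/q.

Using pₖ = aₖpₖ₋₁ + pₖ₋₂ and qₖ = aₖqₖ₋₁ + qₖ₋₂:
  k=0: a=0, p=0, q=1
  k=1: a=6, p=1, q=6
  k=2: a=2, p=2, q=13
  k=3: a=2, p=5, q=32
  k=4: a=8, p=42, q=269
  k=5: a=1, p=47, q=301
  k=6: a=2, p=136, q=871

136/871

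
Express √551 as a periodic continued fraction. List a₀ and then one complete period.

a₀ = ⌊√551⌋ = 23.
With m₀=0, d₀=1 and mₖ₊₁ = dₖaₖ − mₖ, dₖ₊₁ = (n − mₖ₊₁²)/dₖ, aₖ₊₁ = ⌊(a₀+mₖ₊₁)/dₖ₊₁⌋:
  k=1: m=23, d=22, a=2
  k=2: m=21, d=5, a=8
  k=3: m=19, d=38, a=1
  k=4: m=19, d=5, a=8
  k=5: m=21, d=22, a=2
  k=6: m=23, d=1, a=46
d=1 and a=2a₀=46 at k=6, so the next step gives (m, d) = (23, 22) again — its k=1 value — and the period has length 6.

[23; 2, 8, 1, 8, 2, 46]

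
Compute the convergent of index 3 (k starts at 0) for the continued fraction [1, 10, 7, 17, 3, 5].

1337/1217

Using pₖ = aₖpₖ₋₁ + pₖ₋₂, qₖ = aₖqₖ₋₁ + qₖ₋₂ (with p₋₁=1, p₋₂=0, q₋₁=0, q₋₂=1):
  k=0: a=1, p=1, q=1
  k=1: a=10, p=11, q=10
  k=2: a=7, p=78, q=71
  k=3: a=17, p=1337, q=1217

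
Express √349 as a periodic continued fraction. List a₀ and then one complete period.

a₀ = ⌊√349⌋ = 18.

[18; 1, 2, 7, 7, 2, 1, 36]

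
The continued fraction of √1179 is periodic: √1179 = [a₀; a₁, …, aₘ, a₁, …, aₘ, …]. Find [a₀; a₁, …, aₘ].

a₀ = ⌊√1179⌋ = 34.
With m₀=0, d₀=1 and mₖ₊₁ = dₖaₖ − mₖ, dₖ₊₁ = (n − mₖ₊₁²)/dₖ, aₖ₊₁ = ⌊(a₀+mₖ₊₁)/dₖ₊₁⌋:
  k=1: m=34, d=23, a=2
  k=2: m=12, d=45, a=1
  k=3: m=33, d=2, a=33
  k=4: m=33, d=45, a=1
  k=5: m=12, d=23, a=2
  k=6: m=34, d=1, a=68
d=1 and a=2a₀=68 at k=6, so the next step gives (m, d) = (34, 23) again — its k=1 value — and the period has length 6.

[34; 2, 1, 33, 1, 2, 68]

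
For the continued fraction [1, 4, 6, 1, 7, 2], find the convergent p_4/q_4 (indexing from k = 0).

283/228

Using pₖ = aₖpₖ₋₁ + pₖ₋₂, qₖ = aₖqₖ₋₁ + qₖ₋₂ (with p₋₁=1, p₋₂=0, q₋₁=0, q₋₂=1):
  k=0: a=1, p=1, q=1
  k=1: a=4, p=5, q=4
  k=2: a=6, p=31, q=25
  k=3: a=1, p=36, q=29
  k=4: a=7, p=283, q=228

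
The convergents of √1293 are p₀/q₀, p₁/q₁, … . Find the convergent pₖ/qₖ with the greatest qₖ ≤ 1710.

61237/1703

√1293 = [35; 1, 22, 1, 70, …] (period length 4).
Convergents:
  p_0/q_0 = 35/1
  p_1/q_1 = 36/1
  p_2/q_2 = 827/23
  p_3/q_3 = 863/24
  p_4/q_4 = 61237/1703
  p_5/q_5 = 62100/1727
q_4 = 1703 ≤ 1710 < 1727 = q_5, so the answer is 61237/1703.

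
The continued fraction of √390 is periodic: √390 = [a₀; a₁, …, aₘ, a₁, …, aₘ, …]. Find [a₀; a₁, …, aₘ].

[19; 1, 2, 1, 38]

a₀ = ⌊√390⌋ = 19.
With m₀=0, d₀=1 and mₖ₊₁ = dₖaₖ − mₖ, dₖ₊₁ = (n − mₖ₊₁²)/dₖ, aₖ₊₁ = ⌊(a₀+mₖ₊₁)/dₖ₊₁⌋:
  k=1: m=19, d=29, a=1
  k=2: m=10, d=10, a=2
  k=3: m=10, d=29, a=1
  k=4: m=19, d=1, a=38
d=1 and a=2a₀=38 at k=4, so the next step gives (m, d) = (19, 29) again — its k=1 value — and the period has length 4.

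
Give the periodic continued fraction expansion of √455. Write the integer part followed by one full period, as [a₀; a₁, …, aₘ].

a₀ = ⌊√455⌋ = 21.
With m₀=0, d₀=1 and mₖ₊₁ = dₖaₖ − mₖ, dₖ₊₁ = (n − mₖ₊₁²)/dₖ, aₖ₊₁ = ⌊(a₀+mₖ₊₁)/dₖ₊₁⌋:
  k=1: m=21, d=14, a=3
  k=2: m=21, d=1, a=42
d=1 and a=2a₀=42 at k=2, so the next step gives (m, d) = (21, 14) again — its k=1 value — and the period has length 2.

[21; 3, 42]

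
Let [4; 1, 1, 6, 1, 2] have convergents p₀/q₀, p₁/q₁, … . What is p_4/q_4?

68/15

Using pₖ = aₖpₖ₋₁ + pₖ₋₂, qₖ = aₖqₖ₋₁ + qₖ₋₂ (with p₋₁=1, p₋₂=0, q₋₁=0, q₋₂=1):
  k=0: a=4, p=4, q=1
  k=1: a=1, p=5, q=1
  k=2: a=1, p=9, q=2
  k=3: a=6, p=59, q=13
  k=4: a=1, p=68, q=15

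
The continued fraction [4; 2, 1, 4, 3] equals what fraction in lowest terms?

196/45

Using pₖ = aₖpₖ₋₁ + pₖ₋₂ and qₖ = aₖqₖ₋₁ + qₖ₋₂:
  k=0: a=4, p=4, q=1
  k=1: a=2, p=9, q=2
  k=2: a=1, p=13, q=3
  k=3: a=4, p=61, q=14
  k=4: a=3, p=196, q=45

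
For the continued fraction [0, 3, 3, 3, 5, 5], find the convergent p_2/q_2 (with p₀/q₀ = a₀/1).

3/10

Using pₖ = aₖpₖ₋₁ + pₖ₋₂, qₖ = aₖqₖ₋₁ + qₖ₋₂ (with p₋₁=1, p₋₂=0, q₋₁=0, q₋₂=1):
  k=0: a=0, p=0, q=1
  k=1: a=3, p=1, q=3
  k=2: a=3, p=3, q=10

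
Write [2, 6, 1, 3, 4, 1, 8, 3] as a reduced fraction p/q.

Using pₖ = aₖpₖ₋₁ + pₖ₋₂ and qₖ = aₖqₖ₋₁ + qₖ₋₂:
  k=0: a=2, p=2, q=1
  k=1: a=6, p=13, q=6
  k=2: a=1, p=15, q=7
  k=3: a=3, p=58, q=27
  k=4: a=4, p=247, q=115
  k=5: a=1, p=305, q=142
  k=6: a=8, p=2687, q=1251
  k=7: a=3, p=8366, q=3895

8366/3895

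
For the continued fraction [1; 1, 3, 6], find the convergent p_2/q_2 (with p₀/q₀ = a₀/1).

7/4

Using pₖ = aₖpₖ₋₁ + pₖ₋₂, qₖ = aₖqₖ₋₁ + qₖ₋₂ (with p₋₁=1, p₋₂=0, q₋₁=0, q₋₂=1):
  k=0: a=1, p=1, q=1
  k=1: a=1, p=2, q=1
  k=2: a=3, p=7, q=4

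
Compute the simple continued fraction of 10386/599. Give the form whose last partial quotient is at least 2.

[17; 2, 1, 19, 3, 3]

10386 = 17*599 + 203
599 = 2*203 + 193
203 = 1*193 + 10
193 = 19*10 + 3
10 = 3*3 + 1
3 = 3*1 + 0  (stop)
So 10386/599 = [17; 2, 1, 19, 3, 3].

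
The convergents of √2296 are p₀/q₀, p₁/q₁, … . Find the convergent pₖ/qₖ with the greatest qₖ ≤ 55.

√2296 = [47; 1, 10, 1, 94, …] (period length 4).
Convergents:
  p_0/q_0 = 47/1
  p_1/q_1 = 48/1
  p_2/q_2 = 527/11
  p_3/q_3 = 575/12
  p_4/q_4 = 54577/1139
q_3 = 12 ≤ 55 < 1139 = q_4, so the answer is 575/12.

575/12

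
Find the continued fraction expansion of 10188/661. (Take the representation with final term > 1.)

[15; 2, 2, 2, 1, 2, 14]

10188 = 15*661 + 273
661 = 2*273 + 115
273 = 2*115 + 43
115 = 2*43 + 29
43 = 1*29 + 14
29 = 2*14 + 1
14 = 14*1 + 0  (stop)
So 10188/661 = [15; 2, 2, 2, 1, 2, 14].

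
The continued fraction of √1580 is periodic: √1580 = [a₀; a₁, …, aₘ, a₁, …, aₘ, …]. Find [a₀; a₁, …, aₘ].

a₀ = ⌊√1580⌋ = 39.

[39; 1, 2, 1, 78]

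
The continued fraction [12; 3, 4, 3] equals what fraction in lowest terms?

Using pₖ = aₖpₖ₋₁ + pₖ₋₂ and qₖ = aₖqₖ₋₁ + qₖ₋₂:
  k=0: a=12, p=12, q=1
  k=1: a=3, p=37, q=3
  k=2: a=4, p=160, q=13
  k=3: a=3, p=517, q=42

517/42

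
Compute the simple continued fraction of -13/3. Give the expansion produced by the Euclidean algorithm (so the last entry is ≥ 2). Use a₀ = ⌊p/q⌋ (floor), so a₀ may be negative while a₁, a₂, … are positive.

[-5; 1, 2]

-13 = -5*3 + 2
3 = 1*2 + 1
2 = 2*1 + 0  (stop)
So -13/3 = [-5; 1, 2].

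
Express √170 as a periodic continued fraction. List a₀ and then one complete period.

[13; 26]

a₀ = ⌊√170⌋ = 13.
With m₀=0, d₀=1 and mₖ₊₁ = dₖaₖ − mₖ, dₖ₊₁ = (n − mₖ₊₁²)/dₖ, aₖ₊₁ = ⌊(a₀+mₖ₊₁)/dₖ₊₁⌋:
  k=1: m=13, d=1, a=26
d=1 and a=2a₀=26 at k=1, so the next step gives (m, d) = (13, 1) again — its k=1 value — and the period has length 1.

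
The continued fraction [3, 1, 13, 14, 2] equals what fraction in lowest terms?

Using pₖ = aₖpₖ₋₁ + pₖ₋₂ and qₖ = aₖqₖ₋₁ + qₖ₋₂:
  k=0: a=3, p=3, q=1
  k=1: a=1, p=4, q=1
  k=2: a=13, p=55, q=14
  k=3: a=14, p=774, q=197
  k=4: a=2, p=1603, q=408

1603/408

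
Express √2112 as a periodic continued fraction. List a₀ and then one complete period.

a₀ = ⌊√2112⌋ = 45.
With m₀=0, d₀=1 and mₖ₊₁ = dₖaₖ − mₖ, dₖ₊₁ = (n − mₖ₊₁²)/dₖ, aₖ₊₁ = ⌊(a₀+mₖ₊₁)/dₖ₊₁⌋:
  k=1: m=45, d=87, a=1
  k=2: m=42, d=4, a=21
  k=3: m=42, d=87, a=1
  k=4: m=45, d=1, a=90
d=1 and a=2a₀=90 at k=4, so the next step gives (m, d) = (45, 87) again — its k=1 value — and the period has length 4.

[45; 1, 21, 1, 90]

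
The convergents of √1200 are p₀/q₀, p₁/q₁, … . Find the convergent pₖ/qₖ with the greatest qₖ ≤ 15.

√1200 = [34; 1, 1, 1, 3, 1, 1, 1, 68, …] (period length 8).
Convergents:
  p_0/q_0 = 34/1
  p_1/q_1 = 35/1
  p_2/q_2 = 69/2
  p_3/q_3 = 104/3
  p_4/q_4 = 381/11
  p_5/q_5 = 485/14
  p_6/q_6 = 866/25
q_5 = 14 ≤ 15 < 25 = q_6, so the answer is 485/14.

485/14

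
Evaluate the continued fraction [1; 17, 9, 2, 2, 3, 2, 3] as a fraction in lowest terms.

22832/21571

Fold from the inside: start with 3/1.
  2 + 1/3 = 7/3
  3 + 3/7 = 24/7
  2 + 7/24 = 55/24
  2 + 24/55 = 134/55
  9 + 55/134 = 1261/134
  17 + 134/1261 = 21571/1261
  1 + 1261/21571 = 22832/21571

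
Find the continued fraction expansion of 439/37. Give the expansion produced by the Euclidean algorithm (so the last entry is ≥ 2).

439 = 11·37 + 32
37 = 1·32 + 5
32 = 6·5 + 2
5 = 2·2 + 1
2 = 2·1 + 0  (stop)
So 439/37 = [11; 1, 6, 2, 2].

[11; 1, 6, 2, 2]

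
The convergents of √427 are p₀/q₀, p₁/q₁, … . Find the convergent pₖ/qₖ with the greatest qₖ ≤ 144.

2583/125

√427 = [20; 1, 1, 1, 40, …] (period length 4).
Convergents:
  p_0/q_0 = 20/1
  p_1/q_1 = 21/1
  p_2/q_2 = 41/2
  p_3/q_3 = 62/3
  p_4/q_4 = 2521/122
  p_5/q_5 = 2583/125
  p_6/q_6 = 5104/247
q_5 = 125 ≤ 144 < 247 = q_6, so the answer is 2583/125.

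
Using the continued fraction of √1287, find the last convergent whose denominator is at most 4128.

√1287 = [35; 1, 6, 1, 70, …] (period length 4).
Convergents:
  p_0/q_0 = 35/1
  p_1/q_1 = 36/1
  p_2/q_2 = 251/7
  p_3/q_3 = 287/8
  p_4/q_4 = 20341/567
  p_5/q_5 = 20628/575
  p_6/q_6 = 144109/4017
  p_7/q_7 = 164737/4592
q_6 = 4017 ≤ 4128 < 4592 = q_7, so the answer is 144109/4017.

144109/4017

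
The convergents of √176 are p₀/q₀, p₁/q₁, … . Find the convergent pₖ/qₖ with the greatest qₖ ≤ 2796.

√176 = [13; 3, 1, 3, 26, …] (period length 4).
Convergents:
  p_0/q_0 = 13/1
  p_1/q_1 = 40/3
  p_2/q_2 = 53/4
  p_3/q_3 = 199/15
  p_4/q_4 = 5227/394
  p_5/q_5 = 15880/1197
  p_6/q_6 = 21107/1591
  p_7/q_7 = 79201/5970
q_6 = 1591 ≤ 2796 < 5970 = q_7, so the answer is 21107/1591.

21107/1591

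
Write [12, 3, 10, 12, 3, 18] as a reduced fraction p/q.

261031/21183

Fold from the inside: start with 18/1.
  3 + 1/18 = 55/18
  12 + 18/55 = 678/55
  10 + 55/678 = 6835/678
  3 + 678/6835 = 21183/6835
  12 + 6835/21183 = 261031/21183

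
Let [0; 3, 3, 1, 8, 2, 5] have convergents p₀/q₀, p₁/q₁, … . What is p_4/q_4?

Using pₖ = aₖpₖ₋₁ + pₖ₋₂, qₖ = aₖqₖ₋₁ + qₖ₋₂ (with p₋₁=1, p₋₂=0, q₋₁=0, q₋₂=1):
  k=0: a=0, p=0, q=1
  k=1: a=3, p=1, q=3
  k=2: a=3, p=3, q=10
  k=3: a=1, p=4, q=13
  k=4: a=8, p=35, q=114

35/114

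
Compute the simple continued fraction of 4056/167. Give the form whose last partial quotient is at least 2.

4056 = 24×167 + 48
167 = 3×48 + 23
48 = 2×23 + 2
23 = 11×2 + 1
2 = 2×1 + 0  (stop)
So 4056/167 = [24; 3, 2, 11, 2].

[24; 3, 2, 11, 2]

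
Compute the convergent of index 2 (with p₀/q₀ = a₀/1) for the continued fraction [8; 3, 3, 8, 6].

Using pₖ = aₖpₖ₋₁ + pₖ₋₂, qₖ = aₖqₖ₋₁ + qₖ₋₂ (with p₋₁=1, p₋₂=0, q₋₁=0, q₋₂=1):
  k=0: a=8, p=8, q=1
  k=1: a=3, p=25, q=3
  k=2: a=3, p=83, q=10

83/10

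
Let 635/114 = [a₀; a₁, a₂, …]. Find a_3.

3

635 = 5·114 + 65   →  a_0 = 5
114 = 1·65 + 49   →  a_1 = 1
65 = 1·49 + 16   →  a_2 = 1
49 = 3·16 + 1   →  a_3 = 3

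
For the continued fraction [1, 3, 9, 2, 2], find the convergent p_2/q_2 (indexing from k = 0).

Using pₖ = aₖpₖ₋₁ + pₖ₋₂, qₖ = aₖqₖ₋₁ + qₖ₋₂ (with p₋₁=1, p₋₂=0, q₋₁=0, q₋₂=1):
  k=0: a=1, p=1, q=1
  k=1: a=3, p=4, q=3
  k=2: a=9, p=37, q=28

37/28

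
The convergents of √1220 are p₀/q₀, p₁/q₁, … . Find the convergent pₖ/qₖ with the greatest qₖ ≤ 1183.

√1220 = [34; 1, 12, 1, 68, …] (period length 4).
Convergents:
  p_0/q_0 = 34/1
  p_1/q_1 = 35/1
  p_2/q_2 = 454/13
  p_3/q_3 = 489/14
  p_4/q_4 = 33706/965
  p_5/q_5 = 34195/979
  p_6/q_6 = 444046/12713
q_5 = 979 ≤ 1183 < 12713 = q_6, so the answer is 34195/979.

34195/979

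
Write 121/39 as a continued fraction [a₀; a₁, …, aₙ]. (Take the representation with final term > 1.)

121 = 3*39 + 4
39 = 9*4 + 3
4 = 1*3 + 1
3 = 3*1 + 0  (stop)
So 121/39 = [3; 9, 1, 3].

[3; 9, 1, 3]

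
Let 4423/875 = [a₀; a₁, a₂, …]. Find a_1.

18

4423 = 5·875 + 48   →  a_0 = 5
875 = 18·48 + 11   →  a_1 = 18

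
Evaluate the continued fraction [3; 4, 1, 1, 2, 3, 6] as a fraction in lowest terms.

Fold from the inside: start with 6/1.
  3 + 1/6 = 19/6
  2 + 6/19 = 44/19
  1 + 19/44 = 63/44
  1 + 44/63 = 107/63
  4 + 63/107 = 491/107
  3 + 107/491 = 1580/491

1580/491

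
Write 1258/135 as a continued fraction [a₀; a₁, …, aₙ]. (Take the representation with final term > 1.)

[9; 3, 7, 6]

1258 = 9*135 + 43
135 = 3*43 + 6
43 = 7*6 + 1
6 = 6*1 + 0  (stop)
So 1258/135 = [9; 3, 7, 6].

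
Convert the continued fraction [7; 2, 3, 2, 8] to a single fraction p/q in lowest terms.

Fold from the inside: start with 8/1.
  2 + 1/8 = 17/8
  3 + 8/17 = 59/17
  2 + 17/59 = 135/59
  7 + 59/135 = 1004/135

1004/135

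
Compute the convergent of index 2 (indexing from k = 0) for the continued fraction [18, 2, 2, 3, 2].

92/5

Using pₖ = aₖpₖ₋₁ + pₖ₋₂, qₖ = aₖqₖ₋₁ + qₖ₋₂ (with p₋₁=1, p₋₂=0, q₋₁=0, q₋₂=1):
  k=0: a=18, p=18, q=1
  k=1: a=2, p=37, q=2
  k=2: a=2, p=92, q=5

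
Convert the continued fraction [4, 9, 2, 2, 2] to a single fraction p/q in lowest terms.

Fold from the inside: start with 2/1.
  2 + 1/2 = 5/2
  2 + 2/5 = 12/5
  9 + 5/12 = 113/12
  4 + 12/113 = 464/113

464/113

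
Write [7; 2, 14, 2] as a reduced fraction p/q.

449/60

Fold from the inside: start with 2/1.
  14 + 1/2 = 29/2
  2 + 2/29 = 60/29
  7 + 29/60 = 449/60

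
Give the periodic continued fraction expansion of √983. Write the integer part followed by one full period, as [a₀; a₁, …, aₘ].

a₀ = ⌊√983⌋ = 31.

[31; 2, 1, 5, 31, 5, 1, 2, 62]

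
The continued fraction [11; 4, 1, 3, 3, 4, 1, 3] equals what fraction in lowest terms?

Fold from the inside: start with 3/1.
  1 + 1/3 = 4/3
  4 + 3/4 = 19/4
  3 + 4/19 = 61/19
  3 + 19/61 = 202/61
  1 + 61/202 = 263/202
  4 + 202/263 = 1254/263
  11 + 263/1254 = 14057/1254

14057/1254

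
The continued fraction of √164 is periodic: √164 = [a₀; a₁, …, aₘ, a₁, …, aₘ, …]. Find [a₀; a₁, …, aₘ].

[12; 1, 4, 6, 4, 1, 24]

a₀ = ⌊√164⌋ = 12.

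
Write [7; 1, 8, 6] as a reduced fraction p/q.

Using pₖ = aₖpₖ₋₁ + pₖ₋₂ and qₖ = aₖqₖ₋₁ + qₖ₋₂:
  k=0: a=7, p=7, q=1
  k=1: a=1, p=8, q=1
  k=2: a=8, p=71, q=9
  k=3: a=6, p=434, q=55

434/55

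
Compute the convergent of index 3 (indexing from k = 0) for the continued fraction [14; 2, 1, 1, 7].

72/5

Using pₖ = aₖpₖ₋₁ + pₖ₋₂, qₖ = aₖqₖ₋₁ + qₖ₋₂ (with p₋₁=1, p₋₂=0, q₋₁=0, q₋₂=1):
  k=0: a=14, p=14, q=1
  k=1: a=2, p=29, q=2
  k=2: a=1, p=43, q=3
  k=3: a=1, p=72, q=5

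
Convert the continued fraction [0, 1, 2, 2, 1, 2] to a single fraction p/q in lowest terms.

19/27

Fold from the inside: start with 2/1.
  1 + 1/2 = 3/2
  2 + 2/3 = 8/3
  2 + 3/8 = 19/8
  1 + 8/19 = 27/19
  0 + 19/27 = 19/27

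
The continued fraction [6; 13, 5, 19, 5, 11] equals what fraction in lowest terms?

435499/71678

Using pₖ = aₖpₖ₋₁ + pₖ₋₂ and qₖ = aₖqₖ₋₁ + qₖ₋₂:
  k=0: a=6, p=6, q=1
  k=1: a=13, p=79, q=13
  k=2: a=5, p=401, q=66
  k=3: a=19, p=7698, q=1267
  k=4: a=5, p=38891, q=6401
  k=5: a=11, p=435499, q=71678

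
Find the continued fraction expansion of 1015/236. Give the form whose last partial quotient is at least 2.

[4; 3, 3, 11, 2]

1015 = 4*236 + 71
236 = 3*71 + 23
71 = 3*23 + 2
23 = 11*2 + 1
2 = 2*1 + 0  (stop)
So 1015/236 = [4; 3, 3, 11, 2].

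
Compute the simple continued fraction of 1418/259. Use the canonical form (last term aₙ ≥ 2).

1418 = 5·259 + 123
259 = 2·123 + 13
123 = 9·13 + 6
13 = 2·6 + 1
6 = 6·1 + 0  (stop)
So 1418/259 = [5; 2, 9, 2, 6].

[5; 2, 9, 2, 6]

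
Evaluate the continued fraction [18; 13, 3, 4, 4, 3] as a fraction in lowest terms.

Using pₖ = aₖpₖ₋₁ + pₖ₋₂ and qₖ = aₖqₖ₋₁ + qₖ₋₂:
  k=0: a=18, p=18, q=1
  k=1: a=13, p=235, q=13
  k=2: a=3, p=723, q=40
  k=3: a=4, p=3127, q=173
  k=4: a=4, p=13231, q=732
  k=5: a=3, p=42820, q=2369

42820/2369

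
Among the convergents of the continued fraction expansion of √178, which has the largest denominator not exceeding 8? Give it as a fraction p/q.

√178 = [13; 2, 1, 12, 1, 2, 26, …] (period length 6).
Convergents:
  p_0/q_0 = 13/1
  p_1/q_1 = 27/2
  p_2/q_2 = 40/3
  p_3/q_3 = 507/38
q_2 = 3 ≤ 8 < 38 = q_3, so the answer is 40/3.

40/3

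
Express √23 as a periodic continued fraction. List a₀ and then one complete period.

[4; 1, 3, 1, 8]

a₀ = ⌊√23⌋ = 4.
With m₀=0, d₀=1 and mₖ₊₁ = dₖaₖ − mₖ, dₖ₊₁ = (n − mₖ₊₁²)/dₖ, aₖ₊₁ = ⌊(a₀+mₖ₊₁)/dₖ₊₁⌋:
  k=1: m=4, d=7, a=1
  k=2: m=3, d=2, a=3
  k=3: m=3, d=7, a=1
  k=4: m=4, d=1, a=8
d=1 and a=2a₀=8 at k=4, so the next step gives (m, d) = (4, 7) again — its k=1 value — and the period has length 4.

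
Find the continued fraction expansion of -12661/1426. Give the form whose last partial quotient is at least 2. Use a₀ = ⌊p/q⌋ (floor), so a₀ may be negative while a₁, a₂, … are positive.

[-9; 8, 4, 8, 2, 2]

-12661 = -9·1426 + 173
1426 = 8·173 + 42
173 = 4·42 + 5
42 = 8·5 + 2
5 = 2·2 + 1
2 = 2·1 + 0  (stop)
So -12661/1426 = [-9; 8, 4, 8, 2, 2].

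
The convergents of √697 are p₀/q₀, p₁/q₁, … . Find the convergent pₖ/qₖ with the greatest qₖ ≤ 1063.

13966/529

√697 = [26; 2, 2, 52, …] (period length 3).
Convergents:
  p_0/q_0 = 26/1
  p_1/q_1 = 53/2
  p_2/q_2 = 132/5
  p_3/q_3 = 6917/262
  p_4/q_4 = 13966/529
  p_5/q_5 = 34849/1320
q_4 = 529 ≤ 1063 < 1320 = q_5, so the answer is 13966/529.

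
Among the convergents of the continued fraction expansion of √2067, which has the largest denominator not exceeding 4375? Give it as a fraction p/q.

115161/2533

√2067 = [45; 2, 6, 2, 90, …] (period length 4).
Convergents:
  p_0/q_0 = 45/1
  p_1/q_1 = 91/2
  p_2/q_2 = 591/13
  p_3/q_3 = 1273/28
  p_4/q_4 = 115161/2533
  p_5/q_5 = 231595/5094
q_4 = 2533 ≤ 4375 < 5094 = q_5, so the answer is 115161/2533.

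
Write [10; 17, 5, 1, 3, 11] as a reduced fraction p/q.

44739/4448

Fold from the inside: start with 11/1.
  3 + 1/11 = 34/11
  1 + 11/34 = 45/34
  5 + 34/45 = 259/45
  17 + 45/259 = 4448/259
  10 + 259/4448 = 44739/4448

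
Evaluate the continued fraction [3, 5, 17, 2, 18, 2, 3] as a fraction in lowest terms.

Using pₖ = aₖpₖ₋₁ + pₖ₋₂ and qₖ = aₖqₖ₋₁ + qₖ₋₂:
  k=0: a=3, p=3, q=1
  k=1: a=5, p=16, q=5
  k=2: a=17, p=275, q=86
  k=3: a=2, p=566, q=177
  k=4: a=18, p=10463, q=3272
  k=5: a=2, p=21492, q=6721
  k=6: a=3, p=74939, q=23435

74939/23435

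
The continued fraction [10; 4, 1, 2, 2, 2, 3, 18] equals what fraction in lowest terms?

Using pₖ = aₖpₖ₋₁ + pₖ₋₂ and qₖ = aₖqₖ₋₁ + qₖ₋₂:
  k=0: a=10, p=10, q=1
  k=1: a=4, p=41, q=4
  k=2: a=1, p=51, q=5
  k=3: a=2, p=143, q=14
  k=4: a=2, p=337, q=33
  k=5: a=2, p=817, q=80
  k=6: a=3, p=2788, q=273
  k=7: a=18, p=51001, q=4994

51001/4994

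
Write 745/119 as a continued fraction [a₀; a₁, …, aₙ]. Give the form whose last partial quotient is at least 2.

[6; 3, 1, 5, 5]

745 = 6*119 + 31
119 = 3*31 + 26
31 = 1*26 + 5
26 = 5*5 + 1
5 = 5*1 + 0  (stop)
So 745/119 = [6; 3, 1, 5, 5].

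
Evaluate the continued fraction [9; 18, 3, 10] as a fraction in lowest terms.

Fold from the inside: start with 10/1.
  3 + 1/10 = 31/10
  18 + 10/31 = 568/31
  9 + 31/568 = 5143/568

5143/568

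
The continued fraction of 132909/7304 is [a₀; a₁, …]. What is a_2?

12

132909 = 18·7304 + 1437   →  a_0 = 18
7304 = 5·1437 + 119   →  a_1 = 5
1437 = 12·119 + 9   →  a_2 = 12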